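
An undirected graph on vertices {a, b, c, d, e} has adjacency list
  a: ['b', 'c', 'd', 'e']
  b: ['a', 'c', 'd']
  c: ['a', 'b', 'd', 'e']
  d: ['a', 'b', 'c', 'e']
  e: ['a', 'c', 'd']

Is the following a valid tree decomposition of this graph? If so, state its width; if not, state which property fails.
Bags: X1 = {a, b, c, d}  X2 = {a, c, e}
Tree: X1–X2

No — edge (d,e) lies in no bag.

A tree decomposition must satisfy three properties: every vertex lies in some bag; for every edge, both endpoints lie together in some bag; and for every vertex, the bags containing it form a connected subtree. Here edge (d,e) lies in no bag, so the decomposition is invalid.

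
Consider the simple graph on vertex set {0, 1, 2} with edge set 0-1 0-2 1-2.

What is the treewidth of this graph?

A width-2 tree decomposition is:
Bags: B1 = {0, 1, 2}
Tree: (single bag)
With just one bag of size 3, the width is 3 − 1 = 2, so tw(G) ≤ 2. For the lower bound, the 3 vertices {0, 1, 2} are pairwise adjacent, and any tree decomposition puts a clique entirely inside one bag — forcing width ≥ 2. Combining the bounds, tw(G) = 2.

2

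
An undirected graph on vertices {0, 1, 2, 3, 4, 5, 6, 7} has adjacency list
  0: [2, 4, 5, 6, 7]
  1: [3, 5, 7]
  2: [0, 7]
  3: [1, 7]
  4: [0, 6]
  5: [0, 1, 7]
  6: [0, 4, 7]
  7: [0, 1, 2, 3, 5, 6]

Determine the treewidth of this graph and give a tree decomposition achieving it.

Treewidth 2.
Bags: B1 = {0, 2, 7}  B2 = {0, 5, 7}  B3 = {0, 6, 7}  B4 = {0, 4, 6}  B5 = {1, 5, 7}  B6 = {1, 3, 7}
Tree: B1–B2, B2–B3, B3–B4, B2–B5, B5–B6

Every bag has size at most 3, so the width is 3 − 1 = 2 and tw(G) ≤ 2. On the other hand G contains the 3-clique {0, 4, 6}. A clique must lie in a single bag of any decomposition, so no decomposition can have width below 2. Hence tw(G) = 2 exactly.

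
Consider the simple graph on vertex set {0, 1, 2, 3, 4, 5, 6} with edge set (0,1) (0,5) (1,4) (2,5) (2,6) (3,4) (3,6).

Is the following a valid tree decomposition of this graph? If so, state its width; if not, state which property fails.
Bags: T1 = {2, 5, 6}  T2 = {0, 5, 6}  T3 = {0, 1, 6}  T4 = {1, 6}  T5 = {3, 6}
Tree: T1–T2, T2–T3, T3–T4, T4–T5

No — vertex 4 appears in no bag.

A tree decomposition must satisfy three properties: every vertex lies in some bag; for every edge, both endpoints lie together in some bag; and for every vertex, the bags containing it form a connected subtree. Here vertex 4 appears in no bag, so the decomposition is invalid.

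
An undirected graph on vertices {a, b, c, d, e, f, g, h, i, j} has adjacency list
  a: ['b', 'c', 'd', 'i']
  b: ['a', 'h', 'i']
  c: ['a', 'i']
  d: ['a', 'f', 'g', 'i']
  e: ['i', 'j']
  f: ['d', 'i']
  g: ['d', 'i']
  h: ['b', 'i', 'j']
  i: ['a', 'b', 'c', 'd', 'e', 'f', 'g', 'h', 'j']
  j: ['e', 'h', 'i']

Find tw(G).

A width-2 tree decomposition is:
Bags: B1 = {a, c, i}  B2 = {a, b, i}  B3 = {a, d, i}  B4 = {d, f, i}  B5 = {d, g, i}  B6 = {b, h, i}  B7 = {h, i, j}  B8 = {e, i, j}
Tree: B1–B2, B1–B3, B3–B4, B4–B5, B2–B6, B6–B7, B7–B8
The largest bag has 3 vertices, giving width 2; this decomposition certifies tw(G) ≤ 2. Conversely, {d, g, i} is a clique of size 3, and the vertices of any clique must share a bag in every tree decomposition; so some bag has ≥ 3 vertices and tw(G) ≥ 2. The upper and lower bounds meet at 2, so that is the treewidth.

2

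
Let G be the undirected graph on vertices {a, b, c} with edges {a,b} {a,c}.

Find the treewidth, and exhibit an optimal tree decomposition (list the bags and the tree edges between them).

Treewidth 1.
One optimal decomposition is:
Bags: B1 = {a, b}  B2 = {a, c}
Tree: B1–B2

Each bag holds 2 vertices, so the decomposition has width 1, which upper-bounds the treewidth. Since G has at least one edge (e.g. a–b), it is not an edgeless graph, so tw(G) ≥ 1. Hence tw(G) = 1 exactly.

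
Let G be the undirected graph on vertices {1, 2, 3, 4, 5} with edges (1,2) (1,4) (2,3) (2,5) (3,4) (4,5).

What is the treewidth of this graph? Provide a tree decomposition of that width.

Every bag has size at most 3, so the width is 3 − 1 = 2 and tw(G) ≤ 2. Since 4–5–2–1–4 is a cycle in G, G is not acyclic. Forests are exactly the graphs of treewidth ≤ 1, so tw(G) ≥ 2. Combining the bounds, tw(G) = 2.

Treewidth 2.
One such decomposition:
Bags: B1 = {2, 4, 5}  B2 = {1, 2, 4}  B3 = {2, 3, 4}
Tree: B1–B2, B2–B3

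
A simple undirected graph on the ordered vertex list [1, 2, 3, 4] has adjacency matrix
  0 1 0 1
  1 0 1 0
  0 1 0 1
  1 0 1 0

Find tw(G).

2

A width-2 tree decomposition is:
Bags: B1 = {1, 3, 4}  B2 = {1, 2, 3}
Tree: B1–B2
The largest bag has 3 vertices, giving width 2; this decomposition certifies tw(G) ≤ 2. Since 3–4–1–2–3 is a cycle in G, G is not acyclic. Forests are exactly the graphs of treewidth ≤ 1, so tw(G) ≥ 2. Therefore the treewidth is 2.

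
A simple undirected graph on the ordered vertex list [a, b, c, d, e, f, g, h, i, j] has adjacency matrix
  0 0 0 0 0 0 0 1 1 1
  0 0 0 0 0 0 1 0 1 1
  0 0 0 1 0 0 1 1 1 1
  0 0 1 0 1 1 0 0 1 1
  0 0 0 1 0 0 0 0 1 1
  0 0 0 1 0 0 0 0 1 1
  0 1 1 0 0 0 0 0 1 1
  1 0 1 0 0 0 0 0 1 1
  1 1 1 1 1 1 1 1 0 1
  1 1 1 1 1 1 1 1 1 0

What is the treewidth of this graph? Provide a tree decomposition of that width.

Treewidth 3.
One optimal decomposition is:
Bags: B1 = {c, g, i, j}  B2 = {c, h, i, j}  B3 = {c, d, i, j}  B4 = {d, e, i, j}  B5 = {d, f, i, j}  B6 = {a, h, i, j}  B7 = {b, g, i, j}
Tree: B1–B2, B1–B3, B3–B4, B4–B5, B2–B6, B1–B7

Every bag has size at most 4, so the width is 4 − 1 = 3 and tw(G) ≤ 3. On the other hand G contains the 4-clique {d, e, i, j}. A clique must lie in a single bag of any decomposition, so no decomposition can have width below 3. Hence tw(G) = 3 exactly.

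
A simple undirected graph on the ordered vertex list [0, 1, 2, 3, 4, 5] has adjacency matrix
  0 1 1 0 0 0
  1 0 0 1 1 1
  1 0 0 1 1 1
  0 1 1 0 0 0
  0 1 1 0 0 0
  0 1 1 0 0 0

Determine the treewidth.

A width-2 tree decomposition is:
Bags: B1 = {1, 2, 5}  B2 = {1, 2, 3}  B3 = {1, 2, 4}  B4 = {0, 1, 2}
Tree: B1–B2, B2–B3, B3–B4
Each bag holds 3 vertices, so the decomposition has width 2, which upper-bounds the treewidth. The edges 5–1–3–2–5 form a cycle, so G is not a tree and its treewidth is at least 2. Therefore the treewidth is 2.

2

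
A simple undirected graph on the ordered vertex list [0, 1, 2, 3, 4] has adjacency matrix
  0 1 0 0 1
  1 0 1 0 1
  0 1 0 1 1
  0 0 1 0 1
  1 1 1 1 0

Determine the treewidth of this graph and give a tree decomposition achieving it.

The largest bag has 3 vertices, giving width 2; this decomposition certifies tw(G) ≤ 2. Conversely, {0, 1, 4} is a clique of size 3, and the vertices of any clique must share a bag in every tree decomposition; so some bag has ≥ 3 vertices and tw(G) ≥ 2. Therefore the treewidth is 2.

Treewidth 2.
Bags: B1 = {2, 3, 4}  B2 = {1, 2, 4}  B3 = {0, 1, 4}
Tree: B1–B2, B2–B3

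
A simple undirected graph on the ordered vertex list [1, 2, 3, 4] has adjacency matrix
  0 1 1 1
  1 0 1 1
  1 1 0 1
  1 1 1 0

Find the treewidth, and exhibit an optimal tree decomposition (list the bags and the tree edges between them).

With just one bag of size 4, the width is 4 − 1 = 3, so tw(G) ≤ 3. For the lower bound, the 4 vertices {1, 2, 3, 4} are pairwise adjacent, and any tree decomposition puts a clique entirely inside one bag — forcing width ≥ 3. The upper and lower bounds meet at 3, so that is the treewidth.

Treewidth 3.
One such decomposition:
Bags: B1 = {1, 2, 3, 4}
Tree: (single bag)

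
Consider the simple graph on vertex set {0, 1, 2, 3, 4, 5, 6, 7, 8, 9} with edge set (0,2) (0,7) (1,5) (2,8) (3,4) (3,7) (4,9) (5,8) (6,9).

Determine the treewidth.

A width-1 tree decomposition is:
Bags: B1 = {1, 5}  B2 = {5, 8}  B3 = {2, 8}  B4 = {0, 2}  B5 = {0, 7}  B6 = {3, 7}  B7 = {3, 4}  B8 = {4, 9}  B9 = {6, 9}
Tree: B1–B2, B2–B3, B3–B4, B4–B5, B5–B6, B6–B7, B7–B8, B8–B9
Every bag has size at most 2, so the width is 2 − 1 = 1 and tw(G) ≤ 1. G has an edge, so its treewidth is at least 1. Therefore the treewidth is 1.

1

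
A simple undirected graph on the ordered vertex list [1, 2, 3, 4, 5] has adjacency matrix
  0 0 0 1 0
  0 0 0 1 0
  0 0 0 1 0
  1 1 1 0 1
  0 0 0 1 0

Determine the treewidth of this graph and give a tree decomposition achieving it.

Treewidth 1.
One optimal decomposition is:
Bags: B1 = {1, 4}  B2 = {3, 4}  B3 = {4, 5}  B4 = {2, 4}
Tree: B1–B2, B1–B3, B2–B4

Every bag has size at most 2, so the width is 2 − 1 = 1 and tw(G) ≤ 1. Any graph with an edge has treewidth ≥ 1, and G has the edge 4–1. Combining the bounds, tw(G) = 1.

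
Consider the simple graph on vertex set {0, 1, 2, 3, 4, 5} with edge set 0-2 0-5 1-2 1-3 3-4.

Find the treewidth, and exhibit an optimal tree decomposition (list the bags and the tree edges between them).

Each bag holds 2 vertices, so the decomposition has width 1, which upper-bounds the treewidth. Since G has at least one edge (e.g. 4–3), it is not an edgeless graph, so tw(G) ≥ 1. The upper and lower bounds meet at 1, so that is the treewidth.

Treewidth 1.
One such decomposition:
Bags: B1 = {3, 4}  B2 = {1, 3}  B3 = {1, 2}  B4 = {0, 2}  B5 = {0, 5}
Tree: B1–B2, B2–B3, B3–B4, B4–B5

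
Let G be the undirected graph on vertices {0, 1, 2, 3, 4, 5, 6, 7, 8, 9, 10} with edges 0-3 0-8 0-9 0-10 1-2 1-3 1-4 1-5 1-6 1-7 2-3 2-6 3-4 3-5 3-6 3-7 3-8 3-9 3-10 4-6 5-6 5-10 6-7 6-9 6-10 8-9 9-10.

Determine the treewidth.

3

A width-3 tree decomposition is:
Bags: B1 = {1, 3, 5, 6}  B2 = {1, 3, 6, 7}  B3 = {3, 5, 6, 10}  B4 = {1, 2, 3, 6}  B5 = {3, 6, 9, 10}  B6 = {1, 3, 4, 6}  B7 = {0, 3, 9, 10}  B8 = {0, 3, 8, 9}
Tree: B1–B2, B1–B3, B2–B4, B3–B5, B1–B6, B5–B7, B7–B8
Every bag has size at most 4, so the width is 4 − 1 = 3 and tw(G) ≤ 3. For the lower bound, the 4 vertices {0, 3, 8, 9} are pairwise adjacent, and any tree decomposition puts a clique entirely inside one bag — forcing width ≥ 3. Combining the bounds, tw(G) = 3.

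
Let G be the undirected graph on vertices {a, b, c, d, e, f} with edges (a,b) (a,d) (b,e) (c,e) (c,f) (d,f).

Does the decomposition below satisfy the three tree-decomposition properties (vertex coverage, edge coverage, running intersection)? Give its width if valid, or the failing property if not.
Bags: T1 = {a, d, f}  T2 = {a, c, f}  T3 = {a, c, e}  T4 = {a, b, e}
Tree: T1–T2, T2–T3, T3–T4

Yes; width 2.

Checking the three conditions: (i) the bags cover all of {a, b, c, d, e, f}; (ii) for each edge, some bag contains both endpoints; (iii) the bags containing any fixed vertex form a subtree. All hold, so the decomposition is valid with width 3 − 1 = 2.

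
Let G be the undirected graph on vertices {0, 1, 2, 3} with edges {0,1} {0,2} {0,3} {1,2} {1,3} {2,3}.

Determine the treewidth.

A width-3 tree decomposition is:
Bags: B1 = {0, 1, 2, 3}
Tree: (single bag)
A single bag containing all 4 vertices is trivially a valid decomposition of width 3. Conversely, {0, 1, 2, 3} is a clique of size 4, and the vertices of any clique must share a bag in every tree decomposition; so some bag has ≥ 4 vertices and tw(G) ≥ 3. Therefore the treewidth is 3.

3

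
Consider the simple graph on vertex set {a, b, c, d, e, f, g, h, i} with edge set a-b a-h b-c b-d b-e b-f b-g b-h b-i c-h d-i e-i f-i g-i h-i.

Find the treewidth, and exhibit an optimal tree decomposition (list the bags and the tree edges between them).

The largest bag has 3 vertices, giving width 2; this decomposition certifies tw(G) ≤ 2. For the lower bound, the 3 vertices {b, c, h} are pairwise adjacent, and any tree decomposition puts a clique entirely inside one bag — forcing width ≥ 2. Hence tw(G) = 2 exactly.

Treewidth 2.
One optimal decomposition is:
Bags: B1 = {b, h, i}  B2 = {a, b, h}  B3 = {b, e, i}  B4 = {b, f, i}  B5 = {b, g, i}  B6 = {b, d, i}  B7 = {b, c, h}
Tree: B1–B2, B1–B3, B3–B4, B1–B5, B3–B6, B1–B7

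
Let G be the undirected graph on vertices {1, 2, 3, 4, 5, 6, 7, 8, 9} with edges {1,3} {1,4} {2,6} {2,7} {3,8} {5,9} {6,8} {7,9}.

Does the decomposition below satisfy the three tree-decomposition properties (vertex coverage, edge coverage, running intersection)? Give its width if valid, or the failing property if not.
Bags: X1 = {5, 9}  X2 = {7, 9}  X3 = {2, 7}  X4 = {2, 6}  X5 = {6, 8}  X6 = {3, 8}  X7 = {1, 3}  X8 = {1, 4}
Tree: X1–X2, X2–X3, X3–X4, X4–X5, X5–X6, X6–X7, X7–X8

Yes; width 1.

Vertex coverage: the bags together contain {1, 2, 3, 4, 5, 6, 7, 8, 9}, the full vertex set. Edge coverage: each edge of G has both endpoints in at least one bag. Running intersection: for every vertex, the bags containing it form a connected subtree. All three properties hold, so this is a valid tree decomposition of width max|bag| − 1 = 1, and hence tw(G) ≤ 1.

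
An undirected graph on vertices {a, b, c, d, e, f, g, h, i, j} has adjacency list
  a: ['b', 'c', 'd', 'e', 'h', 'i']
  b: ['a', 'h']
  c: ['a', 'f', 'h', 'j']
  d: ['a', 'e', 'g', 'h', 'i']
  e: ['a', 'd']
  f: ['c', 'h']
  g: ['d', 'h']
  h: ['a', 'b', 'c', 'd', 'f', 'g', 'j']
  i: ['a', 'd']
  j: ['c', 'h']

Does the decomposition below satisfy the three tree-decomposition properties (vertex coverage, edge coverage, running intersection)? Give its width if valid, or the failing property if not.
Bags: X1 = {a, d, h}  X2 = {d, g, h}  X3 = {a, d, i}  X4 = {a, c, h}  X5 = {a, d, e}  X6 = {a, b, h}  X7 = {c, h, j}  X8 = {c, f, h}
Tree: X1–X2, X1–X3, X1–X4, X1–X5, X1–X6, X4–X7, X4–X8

Checking the three conditions: (i) the bags cover all of {a, b, c, d, e, f, g, h, i, j}; (ii) for each edge, some bag contains both endpoints; (iii) the bags containing any fixed vertex form a subtree. All hold, so the decomposition is valid with width 3 − 1 = 2.

Yes; width 2.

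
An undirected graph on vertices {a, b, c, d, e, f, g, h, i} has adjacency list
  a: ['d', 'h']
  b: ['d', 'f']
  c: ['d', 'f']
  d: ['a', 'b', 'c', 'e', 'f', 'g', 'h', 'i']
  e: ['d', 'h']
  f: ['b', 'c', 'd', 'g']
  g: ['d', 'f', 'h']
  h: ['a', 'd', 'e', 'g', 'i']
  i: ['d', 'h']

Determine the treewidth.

2

A width-2 tree decomposition is:
Bags: B1 = {d, g, h}  B2 = {d, f, g}  B3 = {d, h, i}  B4 = {b, d, f}  B5 = {a, d, h}  B6 = {c, d, f}  B7 = {d, e, h}
Tree: B1–B2, B1–B3, B2–B4, B3–B5, B2–B6, B5–B7
Each bag holds 3 vertices, so the decomposition has width 2, which upper-bounds the treewidth. Conversely, {d, g, h} is a clique of size 3, and the vertices of any clique must share a bag in every tree decomposition; so some bag has ≥ 3 vertices and tw(G) ≥ 2. Combining the bounds, tw(G) = 2.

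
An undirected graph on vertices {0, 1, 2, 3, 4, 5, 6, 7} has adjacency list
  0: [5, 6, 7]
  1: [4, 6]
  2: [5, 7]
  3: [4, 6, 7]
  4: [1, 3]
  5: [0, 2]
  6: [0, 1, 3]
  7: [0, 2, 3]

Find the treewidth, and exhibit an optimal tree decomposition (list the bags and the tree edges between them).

Treewidth 2.
One optimal decomposition is:
Bags: B1 = {1, 3, 4}  B2 = {1, 3, 6}  B3 = {3, 6, 7}  B4 = {0, 6, 7}  B5 = {0, 2, 7}  B6 = {0, 2, 5}
Tree: B1–B2, B2–B3, B3–B4, B4–B5, B5–B6

Every bag has size at most 3, so the width is 3 − 1 = 2 and tw(G) ≤ 2. Since 4–1–6–3–4 is a cycle in G, G is not acyclic. Forests are exactly the graphs of treewidth ≤ 1, so tw(G) ≥ 2. Combining the bounds, tw(G) = 2.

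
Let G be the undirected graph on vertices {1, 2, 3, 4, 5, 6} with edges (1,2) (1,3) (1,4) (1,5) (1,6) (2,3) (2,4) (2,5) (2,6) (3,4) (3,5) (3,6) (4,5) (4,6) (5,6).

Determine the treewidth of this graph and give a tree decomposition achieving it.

Treewidth 5.
Bags: B1 = {1, 2, 3, 4, 5, 6}
Tree: (single bag)

A single bag containing all 6 vertices is trivially a valid decomposition of width 5. On the other hand G contains the 6-clique {1, 2, 3, 4, 5, 6}. A clique must lie in a single bag of any decomposition, so no decomposition can have width below 5. Therefore the treewidth is 5.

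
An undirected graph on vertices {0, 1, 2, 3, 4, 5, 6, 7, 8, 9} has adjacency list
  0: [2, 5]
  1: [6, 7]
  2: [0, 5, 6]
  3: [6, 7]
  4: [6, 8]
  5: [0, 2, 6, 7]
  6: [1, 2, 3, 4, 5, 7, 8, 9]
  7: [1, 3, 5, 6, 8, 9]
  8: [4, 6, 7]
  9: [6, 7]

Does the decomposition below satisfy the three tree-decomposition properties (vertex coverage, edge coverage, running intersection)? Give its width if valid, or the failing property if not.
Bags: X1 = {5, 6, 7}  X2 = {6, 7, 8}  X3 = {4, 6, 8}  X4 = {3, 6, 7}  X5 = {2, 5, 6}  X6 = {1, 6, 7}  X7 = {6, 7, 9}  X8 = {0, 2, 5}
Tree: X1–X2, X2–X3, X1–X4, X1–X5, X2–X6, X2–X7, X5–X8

Checking the three conditions: (i) the bags cover all of {0, 1, 2, 3, 4, 5, 6, 7, 8, 9}; (ii) for each edge, some bag contains both endpoints; (iii) the bags containing any fixed vertex form a subtree. All hold, so the decomposition is valid with width 3 − 1 = 2.

Yes; width 2.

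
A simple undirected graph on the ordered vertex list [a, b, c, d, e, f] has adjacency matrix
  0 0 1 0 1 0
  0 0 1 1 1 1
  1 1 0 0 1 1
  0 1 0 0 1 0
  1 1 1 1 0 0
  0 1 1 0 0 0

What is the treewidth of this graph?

2

A width-2 tree decomposition is:
Bags: B1 = {b, c, e}  B2 = {b, c, f}  B3 = {b, d, e}  B4 = {a, c, e}
Tree: B1–B2, B1–B3, B1–B4
Every bag has size at most 3, so the width is 3 − 1 = 2 and tw(G) ≤ 2. Conversely, {b, d, e} is a clique of size 3, and the vertices of any clique must share a bag in every tree decomposition; so some bag has ≥ 3 vertices and tw(G) ≥ 2. Therefore the treewidth is 2.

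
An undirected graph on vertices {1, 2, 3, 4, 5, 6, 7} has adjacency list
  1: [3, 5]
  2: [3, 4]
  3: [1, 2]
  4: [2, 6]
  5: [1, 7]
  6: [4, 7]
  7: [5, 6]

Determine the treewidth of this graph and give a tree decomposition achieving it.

Every bag has size at most 3, so the width is 3 − 1 = 2 and tw(G) ≤ 2. For the lower bound, G contains the cycle 3–2–4–6–7–5–1–3, so G is not a forest; only forests have treewidth ≤ 1, hence tw(G) ≥ 2. The upper and lower bounds meet at 2, so that is the treewidth.

Treewidth 2.
One optimal decomposition is:
Bags: B1 = {2, 3, 4}  B2 = {3, 4, 6}  B3 = {3, 6, 7}  B4 = {3, 5, 7}  B5 = {1, 3, 5}
Tree: B1–B2, B2–B3, B3–B4, B4–B5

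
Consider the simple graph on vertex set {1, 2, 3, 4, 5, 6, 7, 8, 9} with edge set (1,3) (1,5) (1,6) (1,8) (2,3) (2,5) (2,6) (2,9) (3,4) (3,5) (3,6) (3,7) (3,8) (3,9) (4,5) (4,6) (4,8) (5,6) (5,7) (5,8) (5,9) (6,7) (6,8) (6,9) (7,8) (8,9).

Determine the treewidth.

A width-4 tree decomposition is:
Bags: B1 = {3, 4, 5, 6, 8}  B2 = {3, 5, 6, 7, 8}  B3 = {3, 5, 6, 8, 9}  B4 = {2, 3, 5, 6, 9}  B5 = {1, 3, 5, 6, 8}
Tree: B1–B2, B1–B3, B3–B4, B1–B5
The largest bag has 5 vertices, giving width 4; this decomposition certifies tw(G) ≤ 4. On the other hand G contains the 5-clique {1, 3, 5, 6, 8}. A clique must lie in a single bag of any decomposition, so no decomposition can have width below 4. The upper and lower bounds meet at 4, so that is the treewidth.

4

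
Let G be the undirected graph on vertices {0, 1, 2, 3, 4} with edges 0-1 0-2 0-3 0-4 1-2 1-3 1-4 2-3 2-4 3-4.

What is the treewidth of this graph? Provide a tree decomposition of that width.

Treewidth 4.
One optimal decomposition is:
Bags: B1 = {0, 1, 2, 3, 4}
Tree: (single bag)

With just one bag of size 5, the width is 5 − 1 = 4, so tw(G) ≤ 4. Conversely, {0, 1, 2, 3, 4} is a clique of size 5, and the vertices of any clique must share a bag in every tree decomposition; so some bag has ≥ 5 vertices and tw(G) ≥ 4. Therefore the treewidth is 4.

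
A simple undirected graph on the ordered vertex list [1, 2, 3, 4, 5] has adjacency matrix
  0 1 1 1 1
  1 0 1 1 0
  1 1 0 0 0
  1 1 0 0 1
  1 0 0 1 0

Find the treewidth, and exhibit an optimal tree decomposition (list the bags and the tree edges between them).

Treewidth 2.
One optimal decomposition is:
Bags: B1 = {1, 4, 5}  B2 = {1, 2, 4}  B3 = {1, 2, 3}
Tree: B1–B2, B2–B3

Every bag has size at most 3, so the width is 3 − 1 = 2 and tw(G) ≤ 2. Conversely, {1, 2, 3} is a clique of size 3, and the vertices of any clique must share a bag in every tree decomposition; so some bag has ≥ 3 vertices and tw(G) ≥ 2. Combining the bounds, tw(G) = 2.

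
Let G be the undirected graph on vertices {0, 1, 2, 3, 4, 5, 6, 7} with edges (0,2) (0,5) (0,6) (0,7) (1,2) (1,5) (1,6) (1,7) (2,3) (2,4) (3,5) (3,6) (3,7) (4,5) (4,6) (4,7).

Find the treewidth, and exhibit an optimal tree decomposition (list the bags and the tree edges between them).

Treewidth 4.
One optimal decomposition is:
Bags: B1 = {2, 4, 5, 6, 7}  B2 = {2, 3, 5, 6, 7}  B3 = {0, 2, 5, 6, 7}  B4 = {1, 2, 5, 6, 7}
Tree: B1–B2, B2–B3, B3–B4

Each bag holds 5 vertices, so the decomposition has width 4, which upper-bounds the treewidth. For the lower bound: the 5 vertex sets {2,4}, {3,6}, {0,5}, {7}, {1} are disjoint, each induces a connected subgraph, and every pair is joined by at least one edge of G. Contracting each set to a single vertex therefore yields K_{5} as a minor, and since treewidth is minor-monotone, tw(G) ≥ tw(K_{5}) = 4. Combining the bounds, tw(G) = 4.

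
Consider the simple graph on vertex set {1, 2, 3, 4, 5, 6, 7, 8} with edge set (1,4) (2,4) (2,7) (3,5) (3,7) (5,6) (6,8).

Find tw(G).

A width-1 tree decomposition is:
Bags: B1 = {6, 8}  B2 = {5, 6}  B3 = {3, 5}  B4 = {3, 7}  B5 = {2, 7}  B6 = {2, 4}  B7 = {1, 4}
Tree: B1–B2, B2–B3, B3–B4, B4–B5, B5–B6, B6–B7
The largest bag has 2 vertices, giving width 1; this decomposition certifies tw(G) ≤ 1. Since G has at least one edge (e.g. 8–6), it is not an edgeless graph, so tw(G) ≥ 1. Combining the bounds, tw(G) = 1.

1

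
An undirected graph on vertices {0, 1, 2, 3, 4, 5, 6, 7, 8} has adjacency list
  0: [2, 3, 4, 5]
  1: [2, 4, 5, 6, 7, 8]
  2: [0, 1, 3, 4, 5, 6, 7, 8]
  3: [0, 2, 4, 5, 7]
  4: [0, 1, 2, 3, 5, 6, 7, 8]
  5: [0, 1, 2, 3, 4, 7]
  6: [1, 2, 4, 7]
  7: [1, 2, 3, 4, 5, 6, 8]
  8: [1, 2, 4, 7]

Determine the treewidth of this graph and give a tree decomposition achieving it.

Treewidth 4.
One such decomposition:
Bags: B1 = {1, 2, 4, 6, 7}  B2 = {1, 2, 4, 5, 7}  B3 = {2, 3, 4, 5, 7}  B4 = {0, 2, 3, 4, 5}  B5 = {1, 2, 4, 7, 8}
Tree: B1–B2, B2–B3, B3–B4, B2–B5

Every bag has size at most 5, so the width is 5 − 1 = 4 and tw(G) ≤ 4. On the other hand G contains the 5-clique {0, 2, 3, 4, 5}. A clique must lie in a single bag of any decomposition, so no decomposition can have width below 4. Therefore the treewidth is 4.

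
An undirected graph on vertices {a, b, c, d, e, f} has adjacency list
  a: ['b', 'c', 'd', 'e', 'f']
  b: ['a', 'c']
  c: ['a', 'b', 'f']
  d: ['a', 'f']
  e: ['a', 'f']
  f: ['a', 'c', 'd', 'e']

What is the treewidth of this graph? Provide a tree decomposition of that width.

Treewidth 2.
One such decomposition:
Bags: B1 = {a, c, f}  B2 = {a, d, f}  B3 = {a, e, f}  B4 = {a, b, c}
Tree: B1–B2, B2–B3, B1–B4

The largest bag has 3 vertices, giving width 2; this decomposition certifies tw(G) ≤ 2. For the lower bound, the 3 vertices {a, d, f} are pairwise adjacent, and any tree decomposition puts a clique entirely inside one bag — forcing width ≥ 2. Therefore the treewidth is 2.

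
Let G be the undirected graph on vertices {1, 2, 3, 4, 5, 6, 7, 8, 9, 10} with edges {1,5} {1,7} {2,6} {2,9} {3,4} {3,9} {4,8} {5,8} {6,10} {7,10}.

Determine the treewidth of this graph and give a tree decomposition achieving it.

The largest bag has 3 vertices, giving width 2; this decomposition certifies tw(G) ≤ 2. The edges 4–3–9–2–6–10–7–1–5–8–4 form a cycle, so G is not a tree and its treewidth is at least 2. The upper and lower bounds meet at 2, so that is the treewidth.

Treewidth 2.
One such decomposition:
Bags: B1 = {3, 4, 9}  B2 = {2, 4, 9}  B3 = {2, 4, 6}  B4 = {4, 6, 10}  B5 = {4, 7, 10}  B6 = {1, 4, 7}  B7 = {1, 4, 5}  B8 = {4, 5, 8}
Tree: B1–B2, B2–B3, B3–B4, B4–B5, B5–B6, B6–B7, B7–B8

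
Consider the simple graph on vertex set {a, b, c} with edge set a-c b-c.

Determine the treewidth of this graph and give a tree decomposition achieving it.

Treewidth 1.
Bags: B1 = {b, c}  B2 = {a, c}
Tree: B1–B2

The largest bag has 2 vertices, giving width 1; this decomposition certifies tw(G) ≤ 1. Any graph with an edge has treewidth ≥ 1, and G has the edge b–c. The upper and lower bounds meet at 1, so that is the treewidth.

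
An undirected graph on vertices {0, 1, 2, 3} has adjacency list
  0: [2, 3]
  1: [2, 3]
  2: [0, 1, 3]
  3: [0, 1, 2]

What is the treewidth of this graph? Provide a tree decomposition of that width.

Treewidth 2.
Bags: B1 = {1, 2, 3}  B2 = {0, 2, 3}
Tree: B1–B2

The largest bag has 3 vertices, giving width 2; this decomposition certifies tw(G) ≤ 2. Conversely, {0, 2, 3} is a clique of size 3, and the vertices of any clique must share a bag in every tree decomposition; so some bag has ≥ 3 vertices and tw(G) ≥ 2. Hence tw(G) = 2 exactly.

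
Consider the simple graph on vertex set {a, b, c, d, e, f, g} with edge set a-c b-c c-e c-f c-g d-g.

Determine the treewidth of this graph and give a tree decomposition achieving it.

Treewidth 1.
One such decomposition:
Bags: B1 = {c, f}  B2 = {a, c}  B3 = {c, g}  B4 = {b, c}  B5 = {d, g}  B6 = {c, e}
Tree: B1–B2, B2–B3, B1–B4, B3–B5, B2–B6

Each bag holds 2 vertices, so the decomposition has width 1, which upper-bounds the treewidth. Any graph with an edge has treewidth ≥ 1, and G has the edge c–f. Hence tw(G) = 1 exactly.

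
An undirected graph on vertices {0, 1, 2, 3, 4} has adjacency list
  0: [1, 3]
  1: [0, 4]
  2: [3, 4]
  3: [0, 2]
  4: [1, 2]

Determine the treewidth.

2

A width-2 tree decomposition is:
Bags: B1 = {0, 1, 3}  B2 = {1, 2, 3}  B3 = {1, 2, 4}
Tree: B1–B2, B2–B3
The largest bag has 3 vertices, giving width 2; this decomposition certifies tw(G) ≤ 2. For the lower bound, G contains the cycle 1–0–3–2–4–1, so G is not a forest; only forests have treewidth ≤ 1, hence tw(G) ≥ 2. Therefore the treewidth is 2.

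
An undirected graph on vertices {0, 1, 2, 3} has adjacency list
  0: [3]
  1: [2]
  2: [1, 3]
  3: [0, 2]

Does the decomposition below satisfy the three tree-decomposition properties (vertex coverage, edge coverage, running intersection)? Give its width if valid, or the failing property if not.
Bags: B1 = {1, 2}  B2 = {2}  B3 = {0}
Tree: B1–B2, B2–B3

A tree decomposition must satisfy three properties: every vertex lies in some bag; for every edge, both endpoints lie together in some bag; and for every vertex, the bags containing it form a connected subtree. Here vertex 3 appears in no bag, so the decomposition is invalid.

No — vertex 3 appears in no bag.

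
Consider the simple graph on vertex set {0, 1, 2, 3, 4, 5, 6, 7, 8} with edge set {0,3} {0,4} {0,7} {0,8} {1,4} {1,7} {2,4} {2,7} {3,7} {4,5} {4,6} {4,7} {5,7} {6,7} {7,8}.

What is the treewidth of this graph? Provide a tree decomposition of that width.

Treewidth 2.
One optimal decomposition is:
Bags: B1 = {0, 4, 7}  B2 = {0, 7, 8}  B3 = {4, 6, 7}  B4 = {4, 5, 7}  B5 = {0, 3, 7}  B6 = {1, 4, 7}  B7 = {2, 4, 7}
Tree: B1–B2, B1–B3, B1–B4, B1–B5, B4–B6, B3–B7

Every bag has size at most 3, so the width is 3 − 1 = 2 and tw(G) ≤ 2. Conversely, {0, 7, 8} is a clique of size 3, and the vertices of any clique must share a bag in every tree decomposition; so some bag has ≥ 3 vertices and tw(G) ≥ 2. Combining the bounds, tw(G) = 2.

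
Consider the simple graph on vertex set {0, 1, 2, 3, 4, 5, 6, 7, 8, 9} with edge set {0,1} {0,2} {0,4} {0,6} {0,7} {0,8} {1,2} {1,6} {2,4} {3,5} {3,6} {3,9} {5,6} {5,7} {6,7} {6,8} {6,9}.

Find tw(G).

A width-2 tree decomposition is:
Bags: B1 = {0, 6, 7}  B2 = {0, 1, 6}  B3 = {0, 1, 2}  B4 = {0, 2, 4}  B5 = {5, 6, 7}  B6 = {3, 5, 6}  B7 = {0, 6, 8}  B8 = {3, 6, 9}
Tree: B1–B2, B2–B3, B3–B4, B1–B5, B5–B6, B1–B7, B6–B8
Each bag holds 3 vertices, so the decomposition has width 2, which upper-bounds the treewidth. On the other hand G contains the 3-clique {0, 1, 2}. A clique must lie in a single bag of any decomposition, so no decomposition can have width below 2. Therefore the treewidth is 2.

2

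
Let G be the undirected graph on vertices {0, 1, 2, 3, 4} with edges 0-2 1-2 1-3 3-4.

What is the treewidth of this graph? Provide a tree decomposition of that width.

Treewidth 1.
One optimal decomposition is:
Bags: B1 = {0, 2}  B2 = {1, 2}  B3 = {1, 3}  B4 = {3, 4}
Tree: B1–B2, B2–B3, B3–B4

Every bag has size at most 2, so the width is 2 − 1 = 1 and tw(G) ≤ 1. Any graph with an edge has treewidth ≥ 1, and G has the edge 0–2. Combining the bounds, tw(G) = 1.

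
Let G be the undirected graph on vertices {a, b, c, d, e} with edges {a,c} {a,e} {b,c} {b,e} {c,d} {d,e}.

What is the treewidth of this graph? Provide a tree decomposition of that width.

Treewidth 2.
One such decomposition:
Bags: B1 = {c, d, e}  B2 = {a, c, e}  B3 = {b, c, e}
Tree: B1–B2, B2–B3

Each bag holds 3 vertices, so the decomposition has width 2, which upper-bounds the treewidth. For the lower bound, G contains the cycle d–c–a–e–d, so G is not a forest; only forests have treewidth ≤ 1, hence tw(G) ≥ 2. Therefore the treewidth is 2.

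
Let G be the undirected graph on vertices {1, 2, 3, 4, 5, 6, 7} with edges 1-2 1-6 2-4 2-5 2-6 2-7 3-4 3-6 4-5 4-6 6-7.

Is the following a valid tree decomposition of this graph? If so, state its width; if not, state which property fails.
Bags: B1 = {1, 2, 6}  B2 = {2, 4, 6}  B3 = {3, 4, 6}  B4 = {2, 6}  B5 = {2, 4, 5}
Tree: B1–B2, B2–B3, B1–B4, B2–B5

A tree decomposition must satisfy three properties: every vertex lies in some bag; for every edge, both endpoints lie together in some bag; and for every vertex, the bags containing it form a connected subtree. Here vertex 7 appears in no bag, so the decomposition is invalid.

No — vertex 7 appears in no bag.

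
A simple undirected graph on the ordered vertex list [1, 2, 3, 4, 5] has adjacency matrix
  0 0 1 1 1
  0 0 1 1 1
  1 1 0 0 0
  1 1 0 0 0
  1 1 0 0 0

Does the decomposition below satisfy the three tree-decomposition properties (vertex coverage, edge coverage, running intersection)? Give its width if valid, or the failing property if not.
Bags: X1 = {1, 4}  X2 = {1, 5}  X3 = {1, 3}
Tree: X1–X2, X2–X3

No — vertex 2 appears in no bag.

A tree decomposition must satisfy three properties: every vertex lies in some bag; for every edge, both endpoints lie together in some bag; and for every vertex, the bags containing it form a connected subtree. Here vertex 2 appears in no bag, so the decomposition is invalid.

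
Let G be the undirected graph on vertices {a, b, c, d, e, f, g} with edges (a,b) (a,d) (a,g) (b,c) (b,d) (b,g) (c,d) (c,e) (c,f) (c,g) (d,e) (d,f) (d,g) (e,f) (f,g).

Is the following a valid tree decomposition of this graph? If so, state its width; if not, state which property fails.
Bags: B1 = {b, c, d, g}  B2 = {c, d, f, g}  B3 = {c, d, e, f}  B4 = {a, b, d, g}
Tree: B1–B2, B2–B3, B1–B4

Vertex coverage: the bags together contain {a, b, c, d, e, f, g}, the full vertex set. Edge coverage: each edge of G has both endpoints in at least one bag. Running intersection: for every vertex, the bags containing it form a connected subtree. All three properties hold, so this is a valid tree decomposition of width max|bag| − 1 = 3, and hence tw(G) ≤ 3.

Yes; width 3.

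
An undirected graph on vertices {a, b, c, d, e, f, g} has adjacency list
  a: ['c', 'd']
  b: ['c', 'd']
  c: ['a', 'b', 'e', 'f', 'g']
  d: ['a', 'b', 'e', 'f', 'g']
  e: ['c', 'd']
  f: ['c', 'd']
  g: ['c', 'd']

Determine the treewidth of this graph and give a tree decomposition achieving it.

Treewidth 2.
One optimal decomposition is:
Bags: B1 = {c, d, e}  B2 = {c, d, f}  B3 = {a, c, d}  B4 = {b, c, d}  B5 = {c, d, g}
Tree: B1–B2, B2–B3, B3–B4, B4–B5

Every bag has size at most 3, so the width is 3 − 1 = 2 and tw(G) ≤ 2. The edges c–e–d–f–c form a cycle, so G is not a tree and its treewidth is at least 2. Hence tw(G) = 2 exactly.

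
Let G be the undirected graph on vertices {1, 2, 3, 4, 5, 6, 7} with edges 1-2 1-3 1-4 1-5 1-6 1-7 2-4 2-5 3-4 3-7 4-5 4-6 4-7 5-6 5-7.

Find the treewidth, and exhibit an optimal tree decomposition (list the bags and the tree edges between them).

Treewidth 3.
One optimal decomposition is:
Bags: B1 = {1, 2, 4, 5}  B2 = {1, 4, 5, 7}  B3 = {1, 4, 5, 6}  B4 = {1, 3, 4, 7}
Tree: B1–B2, B1–B3, B2–B4

The largest bag has 4 vertices, giving width 3; this decomposition certifies tw(G) ≤ 3. On the other hand G contains the 4-clique {1, 3, 4, 7}. A clique must lie in a single bag of any decomposition, so no decomposition can have width below 3. The upper and lower bounds meet at 3, so that is the treewidth.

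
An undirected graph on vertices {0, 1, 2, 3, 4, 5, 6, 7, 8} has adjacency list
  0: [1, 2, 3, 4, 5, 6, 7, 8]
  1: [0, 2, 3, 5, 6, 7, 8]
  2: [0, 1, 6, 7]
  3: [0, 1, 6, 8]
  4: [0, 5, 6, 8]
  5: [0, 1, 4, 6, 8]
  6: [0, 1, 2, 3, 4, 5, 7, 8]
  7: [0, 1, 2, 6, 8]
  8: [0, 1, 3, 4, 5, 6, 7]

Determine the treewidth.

4

A width-4 tree decomposition is:
Bags: B1 = {0, 1, 3, 6, 8}  B2 = {0, 1, 5, 6, 8}  B3 = {0, 1, 6, 7, 8}  B4 = {0, 1, 2, 6, 7}  B5 = {0, 4, 5, 6, 8}
Tree: B1–B2, B1–B3, B3–B4, B2–B5
The largest bag has 5 vertices, giving width 4; this decomposition certifies tw(G) ≤ 4. Conversely, {0, 1, 3, 6, 8} is a clique of size 5, and the vertices of any clique must share a bag in every tree decomposition; so some bag has ≥ 5 vertices and tw(G) ≥ 4. Therefore the treewidth is 4.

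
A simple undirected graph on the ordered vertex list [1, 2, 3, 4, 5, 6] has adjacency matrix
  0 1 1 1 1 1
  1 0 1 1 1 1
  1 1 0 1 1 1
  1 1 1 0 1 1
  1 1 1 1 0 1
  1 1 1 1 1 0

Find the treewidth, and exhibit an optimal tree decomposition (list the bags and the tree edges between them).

With just one bag of size 6, the width is 6 − 1 = 5, so tw(G) ≤ 5. Conversely, {1, 2, 3, 4, 5, 6} is a clique of size 6, and the vertices of any clique must share a bag in every tree decomposition; so some bag has ≥ 6 vertices and tw(G) ≥ 5. Combining the bounds, tw(G) = 5.

Treewidth 5.
One such decomposition:
Bags: B1 = {1, 2, 3, 4, 5, 6}
Tree: (single bag)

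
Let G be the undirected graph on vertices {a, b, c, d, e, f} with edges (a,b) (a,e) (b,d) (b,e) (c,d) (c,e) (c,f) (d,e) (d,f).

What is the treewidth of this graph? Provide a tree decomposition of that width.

Each bag holds 3 vertices, so the decomposition has width 2, which upper-bounds the treewidth. Conversely, {c, d, e} is a clique of size 3, and the vertices of any clique must share a bag in every tree decomposition; so some bag has ≥ 3 vertices and tw(G) ≥ 2. The upper and lower bounds meet at 2, so that is the treewidth.

Treewidth 2.
One optimal decomposition is:
Bags: B1 = {c, d, e}  B2 = {c, d, f}  B3 = {b, d, e}  B4 = {a, b, e}
Tree: B1–B2, B1–B3, B3–B4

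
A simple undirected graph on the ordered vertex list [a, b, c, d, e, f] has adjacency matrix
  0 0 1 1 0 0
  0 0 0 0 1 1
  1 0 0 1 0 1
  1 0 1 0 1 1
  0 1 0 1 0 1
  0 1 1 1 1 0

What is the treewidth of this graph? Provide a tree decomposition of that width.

Treewidth 2.
One such decomposition:
Bags: B1 = {d, e, f}  B2 = {c, d, f}  B3 = {b, e, f}  B4 = {a, c, d}
Tree: B1–B2, B1–B3, B2–B4

Every bag has size at most 3, so the width is 3 − 1 = 2 and tw(G) ≤ 2. On the other hand G contains the 3-clique {d, e, f}. A clique must lie in a single bag of any decomposition, so no decomposition can have width below 2. Therefore the treewidth is 2.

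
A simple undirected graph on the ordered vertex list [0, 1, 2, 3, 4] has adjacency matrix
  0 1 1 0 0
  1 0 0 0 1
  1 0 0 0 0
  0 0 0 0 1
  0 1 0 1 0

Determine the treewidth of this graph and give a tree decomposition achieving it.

The largest bag has 2 vertices, giving width 1; this decomposition certifies tw(G) ≤ 1. Any graph with an edge has treewidth ≥ 1, and G has the edge 3–4. Combining the bounds, tw(G) = 1.

Treewidth 1.
One optimal decomposition is:
Bags: B1 = {3, 4}  B2 = {1, 4}  B3 = {0, 1}  B4 = {0, 2}
Tree: B1–B2, B2–B3, B3–B4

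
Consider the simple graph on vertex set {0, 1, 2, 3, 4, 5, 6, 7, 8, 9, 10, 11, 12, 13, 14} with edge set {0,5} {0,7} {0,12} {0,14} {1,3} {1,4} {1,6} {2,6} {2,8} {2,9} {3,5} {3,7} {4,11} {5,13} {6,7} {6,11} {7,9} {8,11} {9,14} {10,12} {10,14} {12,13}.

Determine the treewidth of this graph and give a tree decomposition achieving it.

The largest bag has 4 vertices, giving width 3; this decomposition certifies tw(G) ≤ 3. For the lower bound: the 4 vertex sets {4,8,11}, {1}, {6}, {2,3,7,9} are disjoint, each induces a connected subgraph, and every pair is joined by at least one edge of G. Contracting each set to a single vertex therefore yields K_{4} as a minor, and since treewidth is minor-monotone, tw(G) ≥ tw(K_{4}) = 3. The upper and lower bounds meet at 3, so that is the treewidth.

Treewidth 3.
One such decomposition:
Bags: B1 = {1, 4, 8, 11}  B2 = {1, 6, 8, 11}  B3 = {1, 2, 6, 8}  B4 = {1, 2, 3, 6}  B5 = {2, 3, 6, 7}  B6 = {2, 3, 7, 9}  B7 = {3, 5, 7, 9}  B8 = {0, 5, 7, 9}  B9 = {0, 5, 9, 14}  B10 = {0, 5, 13, 14}  B11 = {0, 12, 13, 14}  B12 = {10, 12, 13, 14}
Tree: B1–B2, B2–B3, B3–B4, B4–B5, B5–B6, B6–B7, B7–B8, B8–B9, B9–B10, B10–B11, B11–B12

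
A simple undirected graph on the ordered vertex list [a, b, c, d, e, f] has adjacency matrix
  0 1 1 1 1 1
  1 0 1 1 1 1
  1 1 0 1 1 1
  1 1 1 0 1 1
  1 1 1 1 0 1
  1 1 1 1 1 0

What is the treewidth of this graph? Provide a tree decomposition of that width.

Treewidth 5.
Bags: B1 = {a, b, c, d, e, f}
Tree: (single bag)

A single bag containing all 6 vertices is trivially a valid decomposition of width 5. On the other hand G contains the 6-clique {a, b, c, d, e, f}. A clique must lie in a single bag of any decomposition, so no decomposition can have width below 5. Combining the bounds, tw(G) = 5.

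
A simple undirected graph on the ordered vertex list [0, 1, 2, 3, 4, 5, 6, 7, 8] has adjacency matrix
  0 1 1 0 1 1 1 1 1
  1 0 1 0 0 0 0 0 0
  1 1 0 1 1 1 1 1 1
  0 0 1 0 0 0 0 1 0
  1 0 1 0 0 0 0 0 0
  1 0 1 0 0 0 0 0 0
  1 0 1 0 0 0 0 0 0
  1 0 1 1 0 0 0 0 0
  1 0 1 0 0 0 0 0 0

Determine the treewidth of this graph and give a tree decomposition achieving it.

The largest bag has 3 vertices, giving width 2; this decomposition certifies tw(G) ≤ 2. Conversely, {0, 1, 2} is a clique of size 3, and the vertices of any clique must share a bag in every tree decomposition; so some bag has ≥ 3 vertices and tw(G) ≥ 2. Hence tw(G) = 2 exactly.

Treewidth 2.
Bags: B1 = {0, 2, 5}  B2 = {0, 2, 7}  B3 = {0, 2, 4}  B4 = {2, 3, 7}  B5 = {0, 1, 2}  B6 = {0, 2, 6}  B7 = {0, 2, 8}
Tree: B1–B2, B2–B3, B2–B4, B1–B5, B5–B6, B6–B7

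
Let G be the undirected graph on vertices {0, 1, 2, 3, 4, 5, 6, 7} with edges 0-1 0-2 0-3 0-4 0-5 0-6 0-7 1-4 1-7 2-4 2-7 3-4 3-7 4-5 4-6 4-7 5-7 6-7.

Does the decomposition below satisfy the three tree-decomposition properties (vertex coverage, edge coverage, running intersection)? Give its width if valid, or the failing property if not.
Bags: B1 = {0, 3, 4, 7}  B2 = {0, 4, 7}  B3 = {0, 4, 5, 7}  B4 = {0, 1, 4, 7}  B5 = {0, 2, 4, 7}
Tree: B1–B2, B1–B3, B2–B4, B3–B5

A tree decomposition must satisfy three properties: every vertex lies in some bag; for every edge, both endpoints lie together in some bag; and for every vertex, the bags containing it form a connected subtree. Here vertex 6 appears in no bag, so the decomposition is invalid.

No — vertex 6 appears in no bag.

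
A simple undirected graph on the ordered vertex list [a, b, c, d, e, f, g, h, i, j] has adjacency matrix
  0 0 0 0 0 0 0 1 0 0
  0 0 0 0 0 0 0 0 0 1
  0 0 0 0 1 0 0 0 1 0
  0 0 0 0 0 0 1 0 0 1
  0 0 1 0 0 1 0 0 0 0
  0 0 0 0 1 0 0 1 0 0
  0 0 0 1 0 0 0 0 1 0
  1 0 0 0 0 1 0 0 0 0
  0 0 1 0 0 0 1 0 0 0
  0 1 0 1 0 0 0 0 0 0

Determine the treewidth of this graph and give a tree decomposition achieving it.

Treewidth 1.
One optimal decomposition is:
Bags: B1 = {a, h}  B2 = {f, h}  B3 = {e, f}  B4 = {c, e}  B5 = {c, i}  B6 = {g, i}  B7 = {d, g}  B8 = {d, j}  B9 = {b, j}
Tree: B1–B2, B2–B3, B3–B4, B4–B5, B5–B6, B6–B7, B7–B8, B8–B9

Every bag has size at most 2, so the width is 2 − 1 = 1 and tw(G) ≤ 1. Any graph with an edge has treewidth ≥ 1, and G has the edge a–h. Hence tw(G) = 1 exactly.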